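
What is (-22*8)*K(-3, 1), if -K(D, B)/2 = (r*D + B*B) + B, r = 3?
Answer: -2464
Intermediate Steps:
K(D, B) = -6*D - 2*B - 2*B² (K(D, B) = -2*((3*D + B*B) + B) = -2*((3*D + B²) + B) = -2*((B² + 3*D) + B) = -2*(B + B² + 3*D) = -6*D - 2*B - 2*B²)
(-22*8)*K(-3, 1) = (-22*8)*(-6*(-3) - 2*1 - 2*1²) = -176*(18 - 2 - 2*1) = -176*(18 - 2 - 2) = -176*14 = -2464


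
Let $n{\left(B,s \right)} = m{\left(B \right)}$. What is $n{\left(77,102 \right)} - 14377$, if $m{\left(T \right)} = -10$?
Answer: $-14387$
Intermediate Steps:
$n{\left(B,s \right)} = -10$
$n{\left(77,102 \right)} - 14377 = -10 - 14377 = -14387$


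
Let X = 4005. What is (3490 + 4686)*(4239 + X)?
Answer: 67402944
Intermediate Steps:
(3490 + 4686)*(4239 + X) = (3490 + 4686)*(4239 + 4005) = 8176*8244 = 67402944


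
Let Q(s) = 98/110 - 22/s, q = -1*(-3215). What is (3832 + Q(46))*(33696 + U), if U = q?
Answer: 178944601822/1265 ≈ 1.4146e+8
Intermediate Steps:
q = 3215
Q(s) = 49/55 - 22/s (Q(s) = 98*(1/110) - 22/s = 49/55 - 22/s)
U = 3215
(3832 + Q(46))*(33696 + U) = (3832 + (49/55 - 22/46))*(33696 + 3215) = (3832 + (49/55 - 22*1/46))*36911 = (3832 + (49/55 - 11/23))*36911 = (3832 + 522/1265)*36911 = (4848002/1265)*36911 = 178944601822/1265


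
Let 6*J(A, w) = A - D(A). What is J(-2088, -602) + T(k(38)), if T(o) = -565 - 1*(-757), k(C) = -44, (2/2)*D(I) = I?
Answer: 192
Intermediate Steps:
D(I) = I
T(o) = 192 (T(o) = -565 + 757 = 192)
J(A, w) = 0 (J(A, w) = (A - A)/6 = (⅙)*0 = 0)
J(-2088, -602) + T(k(38)) = 0 + 192 = 192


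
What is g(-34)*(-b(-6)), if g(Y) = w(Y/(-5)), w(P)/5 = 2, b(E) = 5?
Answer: -50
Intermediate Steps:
w(P) = 10 (w(P) = 5*2 = 10)
g(Y) = 10
g(-34)*(-b(-6)) = 10*(-1*5) = 10*(-5) = -50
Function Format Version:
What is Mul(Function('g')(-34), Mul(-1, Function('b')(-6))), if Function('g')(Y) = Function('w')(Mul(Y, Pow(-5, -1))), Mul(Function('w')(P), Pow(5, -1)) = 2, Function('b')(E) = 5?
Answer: -50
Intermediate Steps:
Function('w')(P) = 10 (Function('w')(P) = Mul(5, 2) = 10)
Function('g')(Y) = 10
Mul(Function('g')(-34), Mul(-1, Function('b')(-6))) = Mul(10, Mul(-1, 5)) = Mul(10, -5) = -50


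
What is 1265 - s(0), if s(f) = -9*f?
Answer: 1265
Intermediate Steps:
1265 - s(0) = 1265 - (-9)*0 = 1265 - 1*0 = 1265 + 0 = 1265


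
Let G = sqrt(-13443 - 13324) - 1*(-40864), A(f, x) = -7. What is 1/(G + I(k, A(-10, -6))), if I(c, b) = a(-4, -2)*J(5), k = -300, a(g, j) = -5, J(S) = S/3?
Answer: 367701/15022910392 - 9*I*sqrt(26767)/15022910392 ≈ 2.4476e-5 - 9.8014e-8*I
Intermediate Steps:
J(S) = S/3 (J(S) = S*(1/3) = S/3)
I(c, b) = -25/3 (I(c, b) = -5*5/3 = -25/3)
G = 40864 + I*sqrt(26767) (G = sqrt(-26767) + 40864 = I*sqrt(26767) + 40864 = 40864 + I*sqrt(26767) ≈ 40864.0 + 163.61*I)
1/(G + I(k, A(-10, -6))) = 1/((40864 + I*sqrt(26767)) - 25/3) = 1/(122567/3 + I*sqrt(26767))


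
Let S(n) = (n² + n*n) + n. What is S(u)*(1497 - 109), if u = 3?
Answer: 29148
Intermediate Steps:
S(n) = n + 2*n² (S(n) = (n² + n²) + n = 2*n² + n = n + 2*n²)
S(u)*(1497 - 109) = (3*(1 + 2*3))*(1497 - 109) = (3*(1 + 6))*1388 = (3*7)*1388 = 21*1388 = 29148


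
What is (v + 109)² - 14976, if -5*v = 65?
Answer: -5760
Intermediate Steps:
v = -13 (v = -⅕*65 = -13)
(v + 109)² - 14976 = (-13 + 109)² - 14976 = 96² - 14976 = 9216 - 14976 = -5760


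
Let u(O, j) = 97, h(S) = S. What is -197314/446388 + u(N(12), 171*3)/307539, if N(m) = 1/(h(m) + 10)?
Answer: -10106408435/22880286522 ≈ -0.44171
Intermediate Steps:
N(m) = 1/(10 + m) (N(m) = 1/(m + 10) = 1/(10 + m))
-197314/446388 + u(N(12), 171*3)/307539 = -197314/446388 + 97/307539 = -197314*1/446388 + 97*(1/307539) = -98657/223194 + 97/307539 = -10106408435/22880286522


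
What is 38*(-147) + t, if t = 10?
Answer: -5576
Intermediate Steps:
38*(-147) + t = 38*(-147) + 10 = -5586 + 10 = -5576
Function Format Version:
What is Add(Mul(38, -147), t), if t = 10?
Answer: -5576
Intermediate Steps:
Add(Mul(38, -147), t) = Add(Mul(38, -147), 10) = Add(-5586, 10) = -5576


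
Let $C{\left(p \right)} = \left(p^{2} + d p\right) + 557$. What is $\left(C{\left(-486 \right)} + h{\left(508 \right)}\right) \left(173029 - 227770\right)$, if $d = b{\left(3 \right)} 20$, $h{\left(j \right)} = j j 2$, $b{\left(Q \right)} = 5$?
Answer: $-38553046221$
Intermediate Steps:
$h{\left(j \right)} = 2 j^{2}$ ($h{\left(j \right)} = j^{2} \cdot 2 = 2 j^{2}$)
$d = 100$ ($d = 5 \cdot 20 = 100$)
$C{\left(p \right)} = 557 + p^{2} + 100 p$ ($C{\left(p \right)} = \left(p^{2} + 100 p\right) + 557 = 557 + p^{2} + 100 p$)
$\left(C{\left(-486 \right)} + h{\left(508 \right)}\right) \left(173029 - 227770\right) = \left(\left(557 + \left(-486\right)^{2} + 100 \left(-486\right)\right) + 2 \cdot 508^{2}\right) \left(173029 - 227770\right) = \left(\left(557 + 236196 - 48600\right) + 2 \cdot 258064\right) \left(-54741\right) = \left(188153 + 516128\right) \left(-54741\right) = 704281 \left(-54741\right) = -38553046221$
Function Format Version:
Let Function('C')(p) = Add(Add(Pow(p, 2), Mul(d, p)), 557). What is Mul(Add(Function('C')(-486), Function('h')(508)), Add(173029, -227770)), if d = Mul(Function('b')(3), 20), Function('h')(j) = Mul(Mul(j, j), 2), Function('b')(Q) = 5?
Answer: -38553046221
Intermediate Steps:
Function('h')(j) = Mul(2, Pow(j, 2)) (Function('h')(j) = Mul(Pow(j, 2), 2) = Mul(2, Pow(j, 2)))
d = 100 (d = Mul(5, 20) = 100)
Function('C')(p) = Add(557, Pow(p, 2), Mul(100, p)) (Function('C')(p) = Add(Add(Pow(p, 2), Mul(100, p)), 557) = Add(557, Pow(p, 2), Mul(100, p)))
Mul(Add(Function('C')(-486), Function('h')(508)), Add(173029, -227770)) = Mul(Add(Add(557, Pow(-486, 2), Mul(100, -486)), Mul(2, Pow(508, 2))), Add(173029, -227770)) = Mul(Add(Add(557, 236196, -48600), Mul(2, 258064)), -54741) = Mul(Add(188153, 516128), -54741) = Mul(704281, -54741) = -38553046221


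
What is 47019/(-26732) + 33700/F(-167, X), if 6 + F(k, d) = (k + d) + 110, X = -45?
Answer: -226486613/721764 ≈ -313.80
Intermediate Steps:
F(k, d) = 104 + d + k (F(k, d) = -6 + ((k + d) + 110) = -6 + ((d + k) + 110) = -6 + (110 + d + k) = 104 + d + k)
47019/(-26732) + 33700/F(-167, X) = 47019/(-26732) + 33700/(104 - 45 - 167) = 47019*(-1/26732) + 33700/(-108) = -47019/26732 + 33700*(-1/108) = -47019/26732 - 8425/27 = -226486613/721764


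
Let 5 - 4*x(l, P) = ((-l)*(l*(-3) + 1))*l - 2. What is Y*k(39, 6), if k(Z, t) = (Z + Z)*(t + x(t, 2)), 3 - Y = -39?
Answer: -475839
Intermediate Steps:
Y = 42 (Y = 3 - 1*(-39) = 3 + 39 = 42)
x(l, P) = 7/4 + l²*(1 - 3*l)/4 (x(l, P) = 5/4 - (((-l)*(l*(-3) + 1))*l - 2)/4 = 5/4 - (((-l)*(-3*l + 1))*l - 2)/4 = 5/4 - (((-l)*(1 - 3*l))*l - 2)/4 = 5/4 - ((-l*(1 - 3*l))*l - 2)/4 = 5/4 - (-l²*(1 - 3*l) - 2)/4 = 5/4 - (-2 - l²*(1 - 3*l))/4 = 5/4 + (½ + l²*(1 - 3*l)/4) = 7/4 + l²*(1 - 3*l)/4)
k(Z, t) = 2*Z*(7/4 + t - 3*t³/4 + t²/4) (k(Z, t) = (Z + Z)*(t + (7/4 - 3*t³/4 + t²/4)) = (2*Z)*(7/4 + t - 3*t³/4 + t²/4) = 2*Z*(7/4 + t - 3*t³/4 + t²/4))
Y*k(39, 6) = 42*((½)*39*(7 + 6² - 3*6³ + 4*6)) = 42*((½)*39*(7 + 36 - 3*216 + 24)) = 42*((½)*39*(7 + 36 - 648 + 24)) = 42*((½)*39*(-581)) = 42*(-22659/2) = -475839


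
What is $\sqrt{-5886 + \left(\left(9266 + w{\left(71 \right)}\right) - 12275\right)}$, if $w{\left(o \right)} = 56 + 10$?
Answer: $9 i \sqrt{109} \approx 93.963 i$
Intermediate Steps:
$w{\left(o \right)} = 66$
$\sqrt{-5886 + \left(\left(9266 + w{\left(71 \right)}\right) - 12275\right)} = \sqrt{-5886 + \left(\left(9266 + 66\right) - 12275\right)} = \sqrt{-5886 + \left(9332 - 12275\right)} = \sqrt{-5886 - 2943} = \sqrt{-8829} = 9 i \sqrt{109}$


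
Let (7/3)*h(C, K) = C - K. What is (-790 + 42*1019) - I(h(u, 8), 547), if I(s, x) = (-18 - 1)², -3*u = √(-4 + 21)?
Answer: 41647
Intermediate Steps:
u = -√17/3 (u = -√(-4 + 21)/3 = -√17/3 ≈ -1.3744)
h(C, K) = -3*K/7 + 3*C/7 (h(C, K) = 3*(C - K)/7 = -3*K/7 + 3*C/7)
I(s, x) = 361 (I(s, x) = (-19)² = 361)
(-790 + 42*1019) - I(h(u, 8), 547) = (-790 + 42*1019) - 1*361 = (-790 + 42798) - 361 = 42008 - 361 = 41647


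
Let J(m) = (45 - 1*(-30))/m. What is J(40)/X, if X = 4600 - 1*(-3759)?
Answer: 15/66872 ≈ 0.00022431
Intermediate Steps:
X = 8359 (X = 4600 + 3759 = 8359)
J(m) = 75/m (J(m) = (45 + 30)/m = 75/m)
J(40)/X = (75/40)/8359 = (75*(1/40))*(1/8359) = (15/8)*(1/8359) = 15/66872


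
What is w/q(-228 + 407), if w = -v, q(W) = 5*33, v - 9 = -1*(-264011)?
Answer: -52804/33 ≈ -1600.1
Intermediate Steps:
v = 264020 (v = 9 - 1*(-264011) = 9 + 264011 = 264020)
q(W) = 165
w = -264020 (w = -1*264020 = -264020)
w/q(-228 + 407) = -264020/165 = -264020*1/165 = -52804/33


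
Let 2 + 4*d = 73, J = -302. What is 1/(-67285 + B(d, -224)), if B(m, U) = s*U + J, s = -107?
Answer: -1/43619 ≈ -2.2926e-5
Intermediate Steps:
d = 71/4 (d = -1/2 + (1/4)*73 = -1/2 + 73/4 = 71/4 ≈ 17.750)
B(m, U) = -302 - 107*U (B(m, U) = -107*U - 302 = -302 - 107*U)
1/(-67285 + B(d, -224)) = 1/(-67285 + (-302 - 107*(-224))) = 1/(-67285 + (-302 + 23968)) = 1/(-67285 + 23666) = 1/(-43619) = -1/43619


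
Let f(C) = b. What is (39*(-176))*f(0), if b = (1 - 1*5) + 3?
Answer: 6864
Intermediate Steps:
b = -1 (b = (1 - 5) + 3 = -4 + 3 = -1)
f(C) = -1
(39*(-176))*f(0) = (39*(-176))*(-1) = -6864*(-1) = 6864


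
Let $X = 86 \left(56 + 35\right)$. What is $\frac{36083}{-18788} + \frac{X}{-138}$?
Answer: $- \frac{76007171}{1296372} \approx -58.631$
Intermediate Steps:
$X = 7826$ ($X = 86 \cdot 91 = 7826$)
$\frac{36083}{-18788} + \frac{X}{-138} = \frac{36083}{-18788} + \frac{7826}{-138} = 36083 \left(- \frac{1}{18788}\right) + 7826 \left(- \frac{1}{138}\right) = - \frac{36083}{18788} - \frac{3913}{69} = - \frac{76007171}{1296372}$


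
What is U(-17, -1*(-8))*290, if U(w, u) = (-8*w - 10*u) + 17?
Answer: 21170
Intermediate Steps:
U(w, u) = 17 - 10*u - 8*w (U(w, u) = (-10*u - 8*w) + 17 = 17 - 10*u - 8*w)
U(-17, -1*(-8))*290 = (17 - (-10)*(-8) - 8*(-17))*290 = (17 - 10*8 + 136)*290 = (17 - 80 + 136)*290 = 73*290 = 21170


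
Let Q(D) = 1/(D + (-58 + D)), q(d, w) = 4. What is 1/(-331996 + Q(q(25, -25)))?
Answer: -50/16599801 ≈ -3.0121e-6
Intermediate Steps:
Q(D) = 1/(-58 + 2*D)
1/(-331996 + Q(q(25, -25))) = 1/(-331996 + 1/(2*(-29 + 4))) = 1/(-331996 + (1/2)/(-25)) = 1/(-331996 + (1/2)*(-1/25)) = 1/(-331996 - 1/50) = 1/(-16599801/50) = -50/16599801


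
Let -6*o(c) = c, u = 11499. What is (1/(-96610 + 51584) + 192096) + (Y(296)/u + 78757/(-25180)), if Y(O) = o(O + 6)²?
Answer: 11269468368598189459/58666702793940 ≈ 1.9209e+5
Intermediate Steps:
o(c) = -c/6
Y(O) = (-1 - O/6)² (Y(O) = (-(O + 6)/6)² = (-(6 + O)/6)² = (-1 - O/6)²)
(1/(-96610 + 51584) + 192096) + (Y(296)/u + 78757/(-25180)) = (1/(-96610 + 51584) + 192096) + (((6 + 296)²/36)/11499 + 78757/(-25180)) = (1/(-45026) + 192096) + (((1/36)*302²)*(1/11499) + 78757*(-1/25180)) = (-1/45026 + 192096) + (((1/36)*91204)*(1/11499) - 78757/25180) = 8649314495/45026 + ((22801/9)*(1/11499) - 78757/25180) = 8649314495/45026 + (22801/103491 - 78757/25180) = 8649314495/45026 - 7576511507/2605903380 = 11269468368598189459/58666702793940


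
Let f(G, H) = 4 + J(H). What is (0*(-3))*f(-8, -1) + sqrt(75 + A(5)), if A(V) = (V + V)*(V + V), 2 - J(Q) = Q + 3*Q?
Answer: 5*sqrt(7) ≈ 13.229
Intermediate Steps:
J(Q) = 2 - 4*Q (J(Q) = 2 - (Q + 3*Q) = 2 - 4*Q)
A(V) = 4*V**2 (A(V) = (2*V)*(2*V) = 4*V**2)
f(G, H) = 6 - 4*H (f(G, H) = 4 + (2 - 4*H) = 6 - 4*H)
(0*(-3))*f(-8, -1) + sqrt(75 + A(5)) = (0*(-3))*(6 - 4*(-1)) + sqrt(75 + 4*5**2) = 0*(6 + 4) + sqrt(75 + 4*25) = 0*10 + sqrt(75 + 100) = 0 + sqrt(175) = 0 + 5*sqrt(7) = 5*sqrt(7)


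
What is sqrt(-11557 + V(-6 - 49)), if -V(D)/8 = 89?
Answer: I*sqrt(12269) ≈ 110.77*I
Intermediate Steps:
V(D) = -712 (V(D) = -8*89 = -712)
sqrt(-11557 + V(-6 - 49)) = sqrt(-11557 - 712) = sqrt(-12269) = I*sqrt(12269)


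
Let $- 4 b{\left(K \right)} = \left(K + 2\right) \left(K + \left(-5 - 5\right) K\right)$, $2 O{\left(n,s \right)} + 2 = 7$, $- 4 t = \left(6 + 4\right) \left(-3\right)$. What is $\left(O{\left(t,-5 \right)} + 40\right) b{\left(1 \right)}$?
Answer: $\frac{2295}{8} \approx 286.88$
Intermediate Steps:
$t = \frac{15}{2}$ ($t = - \frac{\left(6 + 4\right) \left(-3\right)}{4} = - \frac{10 \left(-3\right)}{4} = \left(- \frac{1}{4}\right) \left(-30\right) = \frac{15}{2} \approx 7.5$)
$O{\left(n,s \right)} = \frac{5}{2}$ ($O{\left(n,s \right)} = -1 + \frac{1}{2} \cdot 7 = -1 + \frac{7}{2} = \frac{5}{2}$)
$b{\left(K \right)} = \frac{9 K \left(2 + K\right)}{4}$ ($b{\left(K \right)} = - \frac{\left(K + 2\right) \left(K + \left(-5 - 5\right) K\right)}{4} = - \frac{\left(2 + K\right) \left(K - 10 K\right)}{4} = - \frac{\left(2 + K\right) \left(- 9 K\right)}{4} = - \frac{\left(-9\right) K \left(2 + K\right)}{4} = \frac{9 K \left(2 + K\right)}{4}$)
$\left(O{\left(t,-5 \right)} + 40\right) b{\left(1 \right)} = \left(\frac{5}{2} + 40\right) \frac{9}{4} \cdot 1 \left(2 + 1\right) = \frac{85 \cdot \frac{9}{4} \cdot 1 \cdot 3}{2} = \frac{85}{2} \cdot \frac{27}{4} = \frac{2295}{8}$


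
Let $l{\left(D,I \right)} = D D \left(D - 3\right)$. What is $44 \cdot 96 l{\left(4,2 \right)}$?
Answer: $67584$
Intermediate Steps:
$l{\left(D,I \right)} = D^{2} \left(-3 + D\right)$
$44 \cdot 96 l{\left(4,2 \right)} = 44 \cdot 96 \cdot 4^{2} \left(-3 + 4\right) = 4224 \cdot 16 \cdot 1 = 4224 \cdot 16 = 67584$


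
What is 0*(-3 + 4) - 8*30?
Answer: -240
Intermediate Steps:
0*(-3 + 4) - 8*30 = 0*1 - 240 = 0 - 240 = -240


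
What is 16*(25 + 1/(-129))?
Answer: 51584/129 ≈ 399.88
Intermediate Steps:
16*(25 + 1/(-129)) = 16*(25 - 1/129) = 16*(3224/129) = 51584/129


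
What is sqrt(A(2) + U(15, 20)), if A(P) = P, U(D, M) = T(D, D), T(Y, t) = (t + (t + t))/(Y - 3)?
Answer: sqrt(23)/2 ≈ 2.3979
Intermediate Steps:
T(Y, t) = 3*t/(-3 + Y) (T(Y, t) = (t + 2*t)/(-3 + Y) = (3*t)/(-3 + Y) = 3*t/(-3 + Y))
U(D, M) = 3*D/(-3 + D)
sqrt(A(2) + U(15, 20)) = sqrt(2 + 3*15/(-3 + 15)) = sqrt(2 + 3*15/12) = sqrt(2 + 3*15*(1/12)) = sqrt(2 + 15/4) = sqrt(23/4) = sqrt(23)/2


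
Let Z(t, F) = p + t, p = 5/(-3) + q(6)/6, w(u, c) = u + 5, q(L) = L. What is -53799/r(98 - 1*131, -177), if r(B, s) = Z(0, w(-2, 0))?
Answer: 161397/2 ≈ 80699.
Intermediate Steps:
w(u, c) = 5 + u
p = -⅔ (p = 5/(-3) + 6/6 = 5*(-⅓) + 6*(⅙) = -5/3 + 1 = -⅔ ≈ -0.66667)
Z(t, F) = -⅔ + t
r(B, s) = -⅔ (r(B, s) = -⅔ + 0 = -⅔)
-53799/r(98 - 1*131, -177) = -53799/(-⅔) = -53799*(-3/2) = 161397/2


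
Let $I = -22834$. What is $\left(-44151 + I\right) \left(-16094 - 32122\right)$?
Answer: $3229748760$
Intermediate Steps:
$\left(-44151 + I\right) \left(-16094 - 32122\right) = \left(-44151 - 22834\right) \left(-16094 - 32122\right) = \left(-66985\right) \left(-48216\right) = 3229748760$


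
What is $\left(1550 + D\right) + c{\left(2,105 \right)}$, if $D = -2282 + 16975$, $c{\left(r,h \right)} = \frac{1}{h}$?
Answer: $\frac{1705516}{105} \approx 16243.0$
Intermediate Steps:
$D = 14693$
$\left(1550 + D\right) + c{\left(2,105 \right)} = \left(1550 + 14693\right) + \frac{1}{105} = 16243 + \frac{1}{105} = \frac{1705516}{105}$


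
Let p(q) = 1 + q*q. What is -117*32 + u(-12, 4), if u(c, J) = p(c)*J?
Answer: -3164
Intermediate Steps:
p(q) = 1 + q**2
u(c, J) = J*(1 + c**2) (u(c, J) = (1 + c**2)*J = J*(1 + c**2))
-117*32 + u(-12, 4) = -117*32 + 4*(1 + (-12)**2) = -3744 + 4*(1 + 144) = -3744 + 4*145 = -3744 + 580 = -3164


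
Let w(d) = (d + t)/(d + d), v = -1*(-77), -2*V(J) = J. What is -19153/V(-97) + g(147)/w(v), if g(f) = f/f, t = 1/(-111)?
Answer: -162852479/414481 ≈ -392.91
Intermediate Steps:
V(J) = -J/2
v = 77
t = -1/111 ≈ -0.0090090
g(f) = 1
w(d) = (-1/111 + d)/(2*d) (w(d) = (d - 1/111)/(d + d) = (-1/111 + d)/((2*d)) = (-1/111 + d)*(1/(2*d)) = (-1/111 + d)/(2*d))
-19153/V(-97) + g(147)/w(v) = -19153/((-½*(-97))) + 1/((1/222)*(-1 + 111*77)/77) = -19153/97/2 + 1/((1/222)*(1/77)*(-1 + 8547)) = -19153*2/97 + 1/((1/222)*(1/77)*8546) = -38306/97 + 1/(4273/8547) = -38306/97 + 1*(8547/4273) = -38306/97 + 8547/4273 = -162852479/414481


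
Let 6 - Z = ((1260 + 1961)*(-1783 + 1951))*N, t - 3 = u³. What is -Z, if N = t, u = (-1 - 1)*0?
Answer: 1623378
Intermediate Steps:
u = 0 (u = -2*0 = 0)
t = 3 (t = 3 + 0³ = 3 + 0 = 3)
N = 3
Z = -1623378 (Z = 6 - (1260 + 1961)*(-1783 + 1951)*3 = 6 - 3221*168*3 = 6 - 541128*3 = 6 - 1*1623384 = 6 - 1623384 = -1623378)
-Z = -1*(-1623378) = 1623378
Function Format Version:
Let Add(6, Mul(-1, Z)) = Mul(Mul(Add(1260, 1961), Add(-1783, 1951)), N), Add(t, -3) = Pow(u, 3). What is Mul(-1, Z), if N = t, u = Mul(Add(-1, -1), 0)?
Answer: 1623378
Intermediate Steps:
u = 0 (u = Mul(-2, 0) = 0)
t = 3 (t = Add(3, Pow(0, 3)) = Add(3, 0) = 3)
N = 3
Z = -1623378 (Z = Add(6, Mul(-1, Mul(Mul(Add(1260, 1961), Add(-1783, 1951)), 3))) = Add(6, Mul(-1, Mul(Mul(3221, 168), 3))) = Add(6, Mul(-1, Mul(541128, 3))) = Add(6, Mul(-1, 1623384)) = Add(6, -1623384) = -1623378)
Mul(-1, Z) = Mul(-1, -1623378) = 1623378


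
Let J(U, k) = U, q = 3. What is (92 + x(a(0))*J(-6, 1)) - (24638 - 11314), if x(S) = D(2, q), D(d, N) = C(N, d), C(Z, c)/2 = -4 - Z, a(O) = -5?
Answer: -13148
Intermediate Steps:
C(Z, c) = -8 - 2*Z (C(Z, c) = 2*(-4 - Z) = -8 - 2*Z)
D(d, N) = -8 - 2*N
x(S) = -14 (x(S) = -8 - 2*3 = -8 - 6 = -14)
(92 + x(a(0))*J(-6, 1)) - (24638 - 11314) = (92 - 14*(-6)) - (24638 - 11314) = (92 + 84) - 1*13324 = 176 - 13324 = -13148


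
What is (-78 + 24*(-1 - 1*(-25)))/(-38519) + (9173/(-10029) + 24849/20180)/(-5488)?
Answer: -555592711413919/42782671475019840 ≈ -0.012986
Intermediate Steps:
(-78 + 24*(-1 - 1*(-25)))/(-38519) + (9173/(-10029) + 24849/20180)/(-5488) = (-78 + 24*(-1 + 25))*(-1/38519) + (9173*(-1/10029) + 24849*(1/20180))*(-1/5488) = (-78 + 24*24)*(-1/38519) + (-9173/10029 + 24849/20180)*(-1/5488) = (-78 + 576)*(-1/38519) + (64099481/202385220)*(-1/5488) = 498*(-1/38519) - 64099481/1110690087360 = -498/38519 - 64099481/1110690087360 = -555592711413919/42782671475019840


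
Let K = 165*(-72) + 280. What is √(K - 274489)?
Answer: I*√286089 ≈ 534.87*I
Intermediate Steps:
K = -11600 (K = -11880 + 280 = -11600)
√(K - 274489) = √(-11600 - 274489) = √(-286089) = I*√286089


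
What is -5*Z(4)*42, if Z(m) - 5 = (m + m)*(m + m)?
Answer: -14490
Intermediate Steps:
Z(m) = 5 + 4*m**2 (Z(m) = 5 + (m + m)*(m + m) = 5 + (2*m)*(2*m) = 5 + 4*m**2)
-5*Z(4)*42 = -5*(5 + 4*4**2)*42 = -5*(5 + 4*16)*42 = -5*(5 + 64)*42 = -5*69*42 = -345*42 = -14490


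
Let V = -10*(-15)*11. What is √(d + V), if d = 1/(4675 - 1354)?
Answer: √224665691/369 ≈ 40.620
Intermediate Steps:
d = 1/3321 ≈ 0.00030111
V = 1650 (V = 150*11 = 1650)
√(d + V) = √(1/3321 + 1650) = √(5479651/3321) = √224665691/369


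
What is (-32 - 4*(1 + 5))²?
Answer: 3136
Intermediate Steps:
(-32 - 4*(1 + 5))² = (-32 - 4*6)² = (-32 - 24)² = (-56)² = 3136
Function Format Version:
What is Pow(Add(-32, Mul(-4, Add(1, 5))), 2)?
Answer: 3136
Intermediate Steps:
Pow(Add(-32, Mul(-4, Add(1, 5))), 2) = Pow(Add(-32, Mul(-4, 6)), 2) = Pow(Add(-32, -24), 2) = Pow(-56, 2) = 3136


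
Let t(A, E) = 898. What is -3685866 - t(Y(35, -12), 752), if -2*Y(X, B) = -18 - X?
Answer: -3686764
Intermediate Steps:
Y(X, B) = 9 + X/2 (Y(X, B) = -(-18 - X)/2 = 9 + X/2)
-3685866 - t(Y(35, -12), 752) = -3685866 - 1*898 = -3685866 - 898 = -3686764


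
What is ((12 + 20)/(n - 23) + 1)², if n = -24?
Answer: 225/2209 ≈ 0.10186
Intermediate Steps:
((12 + 20)/(n - 23) + 1)² = ((12 + 20)/(-24 - 23) + 1)² = (32/(-47) + 1)² = (32*(-1/47) + 1)² = (-32/47 + 1)² = (15/47)² = 225/2209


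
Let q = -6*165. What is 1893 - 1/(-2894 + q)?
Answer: 7352413/3884 ≈ 1893.0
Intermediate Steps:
q = -990
1893 - 1/(-2894 + q) = 1893 - 1/(-2894 - 990) = 1893 - 1/(-3884) = 1893 - 1*(-1/3884) = 1893 + 1/3884 = 7352413/3884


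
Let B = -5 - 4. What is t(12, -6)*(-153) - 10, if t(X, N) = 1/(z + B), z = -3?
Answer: 11/4 ≈ 2.7500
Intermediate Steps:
B = -9
t(X, N) = -1/12 (t(X, N) = 1/(-3 - 9) = 1/(-12) = -1/12)
t(12, -6)*(-153) - 10 = -1/12*(-153) - 10 = 51/4 - 10 = 11/4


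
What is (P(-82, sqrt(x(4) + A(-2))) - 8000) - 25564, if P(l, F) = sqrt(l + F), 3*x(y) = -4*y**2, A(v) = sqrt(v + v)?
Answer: -33564 + sqrt(-738 + 3*sqrt(6)*sqrt(-32 + 3*I))/3 ≈ -33564.0 + 9.047*I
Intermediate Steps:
A(v) = sqrt(2)*sqrt(v) (A(v) = sqrt(2*v) = sqrt(2)*sqrt(v))
x(y) = -4*y**2/3 (x(y) = (-4*y**2)/3 = -4*y**2/3)
P(l, F) = sqrt(F + l)
(P(-82, sqrt(x(4) + A(-2))) - 8000) - 25564 = (sqrt(sqrt(-4/3*4**2 + sqrt(2)*sqrt(-2)) - 82) - 8000) - 25564 = (sqrt(sqrt(-4/3*16 + sqrt(2)*(I*sqrt(2))) - 82) - 8000) - 25564 = (sqrt(sqrt(-64/3 + 2*I) - 82) - 8000) - 25564 = (sqrt(-82 + sqrt(-64/3 + 2*I)) - 8000) - 25564 = (-8000 + sqrt(-82 + sqrt(-64/3 + 2*I))) - 25564 = -33564 + sqrt(-82 + sqrt(-64/3 + 2*I))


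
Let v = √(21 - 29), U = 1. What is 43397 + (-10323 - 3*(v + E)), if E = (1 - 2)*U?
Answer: 33077 - 6*I*√2 ≈ 33077.0 - 8.4853*I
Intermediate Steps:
E = -1 (E = (1 - 2)*1 = -1*1 = -1)
v = 2*I*√2 (v = √(-8) = 2*I*√2 ≈ 2.8284*I)
43397 + (-10323 - 3*(v + E)) = 43397 + (-10323 - 3*(2*I*√2 - 1)) = 43397 + (-10323 - 3*(-1 + 2*I*√2)) = 43397 + (-10323 - (-3 + 6*I*√2)) = 43397 + (-10323 + (3 - 6*I*√2)) = 43397 + (-10320 - 6*I*√2) = 33077 - 6*I*√2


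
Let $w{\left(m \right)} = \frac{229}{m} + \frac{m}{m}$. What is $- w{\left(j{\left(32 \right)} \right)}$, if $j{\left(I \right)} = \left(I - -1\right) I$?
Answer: $- \frac{1285}{1056} \approx -1.2169$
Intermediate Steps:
$j{\left(I \right)} = I \left(1 + I\right)$ ($j{\left(I \right)} = \left(I + 1\right) I = \left(1 + I\right) I = I \left(1 + I\right)$)
$w{\left(m \right)} = 1 + \frac{229}{m}$ ($w{\left(m \right)} = \frac{229}{m} + 1 = 1 + \frac{229}{m}$)
$- w{\left(j{\left(32 \right)} \right)} = - \frac{229 + 32 \left(1 + 32\right)}{32 \left(1 + 32\right)} = - \frac{229 + 32 \cdot 33}{32 \cdot 33} = - \frac{229 + 1056}{1056} = - \frac{1285}{1056}$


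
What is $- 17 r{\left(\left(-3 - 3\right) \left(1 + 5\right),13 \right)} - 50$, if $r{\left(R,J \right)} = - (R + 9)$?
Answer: $-509$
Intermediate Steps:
$r{\left(R,J \right)} = -9 - R$ ($r{\left(R,J \right)} = - (9 + R) = -9 - R$)
$- 17 r{\left(\left(-3 - 3\right) \left(1 + 5\right),13 \right)} - 50 = - 17 \left(-9 - \left(-3 - 3\right) \left(1 + 5\right)\right) - 50 = - 17 \left(-9 - \left(-6\right) 6\right) - 50 = - 17 \left(-9 - -36\right) - 50 = - 17 \left(-9 + 36\right) - 50 = \left(-17\right) 27 - 50 = -459 - 50 = -509$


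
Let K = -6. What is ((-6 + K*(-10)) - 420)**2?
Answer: 133956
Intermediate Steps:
((-6 + K*(-10)) - 420)**2 = ((-6 - 6*(-10)) - 420)**2 = ((-6 + 60) - 420)**2 = (54 - 420)**2 = (-366)**2 = 133956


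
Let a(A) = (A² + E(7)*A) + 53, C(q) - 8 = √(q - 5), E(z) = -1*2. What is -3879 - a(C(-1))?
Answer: -3974 - 14*I*√6 ≈ -3974.0 - 34.293*I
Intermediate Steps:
E(z) = -2
C(q) = 8 + √(-5 + q) (C(q) = 8 + √(q - 5) = 8 + √(-5 + q))
a(A) = 53 + A² - 2*A (a(A) = (A² - 2*A) + 53 = 53 + A² - 2*A)
-3879 - a(C(-1)) = -3879 - (53 + (8 + √(-5 - 1))² - 2*(8 + √(-5 - 1))) = -3879 - (53 + (8 + √(-6))² - 2*(8 + √(-6))) = -3879 - (53 + (8 + I*√6)² - 2*(8 + I*√6)) = -3879 - (53 + (8 + I*√6)² + (-16 - 2*I*√6)) = -3879 - (37 + (8 + I*√6)² - 2*I*√6) = -3879 + (-37 - (8 + I*√6)² + 2*I*√6) = -3916 - (8 + I*√6)² + 2*I*√6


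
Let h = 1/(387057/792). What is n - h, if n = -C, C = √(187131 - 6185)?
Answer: -24/11729 - √180946 ≈ -425.38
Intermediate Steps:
C = √180946 ≈ 425.38
h = 24/11729 (h = 1/(387057*(1/792)) = 1/(11729/24) = 24/11729 ≈ 0.0020462)
n = -√180946 ≈ -425.38
n - h = -√180946 - 1*24/11729 = -√180946 - 24/11729 = -24/11729 - √180946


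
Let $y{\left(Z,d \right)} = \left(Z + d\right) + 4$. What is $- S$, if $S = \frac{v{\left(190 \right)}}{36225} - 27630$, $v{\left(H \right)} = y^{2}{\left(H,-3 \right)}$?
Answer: $\frac{1000860269}{36225} \approx 27629.0$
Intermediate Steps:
$y{\left(Z,d \right)} = 4 + Z + d$
$v{\left(H \right)} = \left(1 + H\right)^{2}$ ($v{\left(H \right)} = \left(4 + H - 3\right)^{2} = \left(1 + H\right)^{2}$)
$S = - \frac{1000860269}{36225}$ ($S = \frac{\left(1 + 190\right)^{2}}{36225} - 27630 = 191^{2} \cdot \frac{1}{36225} - 27630 = 36481 \cdot \frac{1}{36225} - 27630 = \frac{36481}{36225} - 27630 = - \frac{1000860269}{36225} \approx -27629.0$)
$- S = \left(-1\right) \left(- \frac{1000860269}{36225}\right) = \frac{1000860269}{36225}$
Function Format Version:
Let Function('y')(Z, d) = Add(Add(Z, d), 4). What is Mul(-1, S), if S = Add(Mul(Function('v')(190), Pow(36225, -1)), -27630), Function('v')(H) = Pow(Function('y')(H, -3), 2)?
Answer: Rational(1000860269, 36225) ≈ 27629.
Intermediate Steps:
Function('y')(Z, d) = Add(4, Z, d)
Function('v')(H) = Pow(Add(1, H), 2) (Function('v')(H) = Pow(Add(4, H, -3), 2) = Pow(Add(1, H), 2))
S = Rational(-1000860269, 36225) (S = Add(Mul(Pow(Add(1, 190), 2), Pow(36225, -1)), -27630) = Add(Mul(Pow(191, 2), Rational(1, 36225)), -27630) = Add(Mul(36481, Rational(1, 36225)), -27630) = Add(Rational(36481, 36225), -27630) = Rational(-1000860269, 36225) ≈ -27629.)
Mul(-1, S) = Mul(-1, Rational(-1000860269, 36225)) = Rational(1000860269, 36225)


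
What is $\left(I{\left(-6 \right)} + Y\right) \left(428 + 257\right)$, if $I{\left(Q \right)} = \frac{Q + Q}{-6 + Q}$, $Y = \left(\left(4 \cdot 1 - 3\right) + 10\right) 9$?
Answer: $68500$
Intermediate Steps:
$Y = 99$ ($Y = \left(\left(4 - 3\right) + 10\right) 9 = \left(1 + 10\right) 9 = 11 \cdot 9 = 99$)
$I{\left(Q \right)} = \frac{2 Q}{-6 + Q}$
$\left(I{\left(-6 \right)} + Y\right) \left(428 + 257\right) = \left(2 \left(-6\right) \frac{1}{-6 - 6} + 99\right) \left(428 + 257\right) = \left(2 \left(-6\right) \frac{1}{-12} + 99\right) 685 = \left(2 \left(-6\right) \left(- \frac{1}{12}\right) + 99\right) 685 = \left(1 + 99\right) 685 = 100 \cdot 685 = 68500$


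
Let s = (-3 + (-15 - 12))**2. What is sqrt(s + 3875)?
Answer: 5*sqrt(191) ≈ 69.101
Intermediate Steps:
s = 900 (s = (-3 - 27)**2 = (-30)**2 = 900)
sqrt(s + 3875) = sqrt(900 + 3875) = sqrt(4775) = 5*sqrt(191)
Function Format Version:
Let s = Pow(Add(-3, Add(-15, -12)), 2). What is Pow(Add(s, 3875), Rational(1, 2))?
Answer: Mul(5, Pow(191, Rational(1, 2))) ≈ 69.101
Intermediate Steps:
s = 900 (s = Pow(Add(-3, -27), 2) = Pow(-30, 2) = 900)
Pow(Add(s, 3875), Rational(1, 2)) = Pow(Add(900, 3875), Rational(1, 2)) = Pow(4775, Rational(1, 2)) = Mul(5, Pow(191, Rational(1, 2)))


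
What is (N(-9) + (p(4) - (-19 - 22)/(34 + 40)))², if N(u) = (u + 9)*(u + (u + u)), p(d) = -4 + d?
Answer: 1681/5476 ≈ 0.30698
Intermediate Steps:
N(u) = 3*u*(9 + u) (N(u) = (9 + u)*(u + 2*u) = (9 + u)*(3*u) = 3*u*(9 + u))
(N(-9) + (p(4) - (-19 - 22)/(34 + 40)))² = (3*(-9)*(9 - 9) + ((-4 + 4) - (-19 - 22)/(34 + 40)))² = (3*(-9)*0 + (0 - (-41)/74))² = (0 + (0 - (-41)/74))² = (0 + (0 - 1*(-41/74)))² = (0 + (0 + 41/74))² = (0 + 41/74)² = (41/74)² = 1681/5476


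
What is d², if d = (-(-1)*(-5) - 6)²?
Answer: 14641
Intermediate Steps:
d = 121 (d = (-1*5 - 6)² = (-5 - 6)² = (-11)² = 121)
d² = 121² = 14641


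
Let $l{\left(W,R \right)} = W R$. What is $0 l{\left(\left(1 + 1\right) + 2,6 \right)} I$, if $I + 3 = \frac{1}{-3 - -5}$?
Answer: $0$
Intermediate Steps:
$l{\left(W,R \right)} = R W$
$I = - \frac{5}{2}$ ($I = -3 + \frac{1}{-3 - -5} = -3 + \frac{1}{-3 + 5} = -3 + \frac{1}{2} = - \frac{5}{2} \approx -2.5$)
$0 l{\left(\left(1 + 1\right) + 2,6 \right)} I = 0 \cdot 6 \left(\left(1 + 1\right) + 2\right) \left(- \frac{5}{2}\right) = 0 \cdot 6 \left(2 + 2\right) \left(- \frac{5}{2}\right) = 0 \cdot 6 \cdot 4 \left(- \frac{5}{2}\right) = 0 \cdot 24 \left(- \frac{5}{2}\right) = 0 \left(- \frac{5}{2}\right) = 0$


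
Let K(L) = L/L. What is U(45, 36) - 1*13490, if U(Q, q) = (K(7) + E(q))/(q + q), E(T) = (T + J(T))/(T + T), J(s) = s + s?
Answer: -1942555/144 ≈ -13490.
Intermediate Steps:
K(L) = 1
J(s) = 2*s
E(T) = 3/2 (E(T) = (T + 2*T)/(T + T) = (3*T)/((2*T)) = (3*T)*(1/(2*T)) = 3/2)
U(Q, q) = 5/(4*q) (U(Q, q) = (1 + 3/2)/(q + q) = 5/(2*((2*q))) = 5*(1/(2*q))/2 = 5/(4*q))
U(45, 36) - 1*13490 = (5/4)/36 - 1*13490 = (5/4)*(1/36) - 13490 = 5/144 - 13490 = -1942555/144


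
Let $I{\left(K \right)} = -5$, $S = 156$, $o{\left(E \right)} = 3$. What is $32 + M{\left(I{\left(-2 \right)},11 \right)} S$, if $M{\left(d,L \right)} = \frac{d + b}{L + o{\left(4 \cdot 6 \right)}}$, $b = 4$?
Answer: $\frac{146}{7} \approx 20.857$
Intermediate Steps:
$M{\left(d,L \right)} = \frac{4 + d}{3 + L}$ ($M{\left(d,L \right)} = \frac{d + 4}{L + 3} = \frac{4 + d}{3 + L}$)
$32 + M{\left(I{\left(-2 \right)},11 \right)} S = 32 + \frac{4 - 5}{3 + 11} \cdot 156 = 32 + \frac{1}{14} \left(-1\right) 156 = 32 - \frac{78}{7} = \frac{146}{7}$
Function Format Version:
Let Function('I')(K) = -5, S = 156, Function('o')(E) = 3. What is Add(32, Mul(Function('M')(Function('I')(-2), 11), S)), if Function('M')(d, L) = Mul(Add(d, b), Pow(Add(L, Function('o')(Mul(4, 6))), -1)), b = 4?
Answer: Rational(146, 7) ≈ 20.857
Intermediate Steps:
Function('M')(d, L) = Mul(Pow(Add(3, L), -1), Add(4, d)) (Function('M')(d, L) = Mul(Add(d, 4), Pow(Add(L, 3), -1)) = Mul(Add(4, d), Pow(Add(3, L), -1)) = Mul(Pow(Add(3, L), -1), Add(4, d)))
Add(32, Mul(Function('M')(Function('I')(-2), 11), S)) = Add(32, Mul(Mul(Pow(Add(3, 11), -1), Add(4, -5)), 156)) = Add(32, Mul(Mul(Pow(14, -1), -1), 156)) = Add(32, Mul(Mul(Rational(1, 14), -1), 156)) = Add(32, Mul(Rational(-1, 14), 156)) = Add(32, Rational(-78, 7)) = Rational(146, 7)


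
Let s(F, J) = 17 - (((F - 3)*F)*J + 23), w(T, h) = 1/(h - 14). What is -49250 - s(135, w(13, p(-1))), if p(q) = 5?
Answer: -51224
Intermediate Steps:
w(T, h) = 1/(-14 + h)
s(F, J) = -6 - F*J*(-3 + F) (s(F, J) = 17 - (((-3 + F)*F)*J + 23) = 17 - ((F*(-3 + F))*J + 23) = 17 - (F*J*(-3 + F) + 23) = 17 - (23 + F*J*(-3 + F)) = 17 + (-23 - F*J*(-3 + F)) = -6 - F*J*(-3 + F))
-49250 - s(135, w(13, p(-1))) = -49250 - (-6 - 1*135**2/(-14 + 5) + 3*135/(-14 + 5)) = -49250 - (-6 - 1*18225/(-9) + 3*135/(-9)) = -49250 - (-6 - 1*(-1/9)*18225 + 3*135*(-1/9)) = -49250 - (-6 + 2025 - 45) = -49250 - 1*1974 = -49250 - 1974 = -51224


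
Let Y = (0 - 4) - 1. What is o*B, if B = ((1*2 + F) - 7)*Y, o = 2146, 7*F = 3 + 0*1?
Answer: 343360/7 ≈ 49051.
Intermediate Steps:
F = 3/7 (F = (3 + 0*1)/7 = (3 + 0)/7 = (1/7)*3 = 3/7 ≈ 0.42857)
Y = -5 (Y = -4 - 1 = -5)
B = 160/7 (B = ((1*2 + 3/7) - 7)*(-5) = ((2 + 3/7) - 7)*(-5) = (17/7 - 7)*(-5) = -32/7*(-5) = 160/7 ≈ 22.857)
o*B = 2146*(160/7) = 343360/7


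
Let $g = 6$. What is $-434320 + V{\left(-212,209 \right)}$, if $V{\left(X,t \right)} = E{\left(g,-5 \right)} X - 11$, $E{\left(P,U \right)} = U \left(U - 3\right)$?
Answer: $-442811$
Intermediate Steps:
$E{\left(P,U \right)} = U \left(-3 + U\right)$
$V{\left(X,t \right)} = -11 + 40 X$ ($V{\left(X,t \right)} = - 5 \left(-3 - 5\right) X - 11 = \left(-5\right) \left(-8\right) X - 11 = 40 X - 11 = -11 + 40 X$)
$-434320 + V{\left(-212,209 \right)} = -434320 + \left(-11 + 40 \left(-212\right)\right) = -434320 - 8491 = -442811$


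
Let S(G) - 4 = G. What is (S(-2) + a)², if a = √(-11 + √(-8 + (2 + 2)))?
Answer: (2 + √(-11 + 2*I))² ≈ -5.7989 + 15.321*I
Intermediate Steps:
S(G) = 4 + G
a = √(-11 + 2*I) (a = √(-11 + √(-8 + 4)) = √(-11 + √(-4)) = √(-11 + 2*I) ≈ 0.30028 + 3.3302*I)
(S(-2) + a)² = ((4 - 2) + √(-11 + 2*I))² = (2 + √(-11 + 2*I))²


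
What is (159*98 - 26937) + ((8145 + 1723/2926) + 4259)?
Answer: 3071097/2926 ≈ 1049.6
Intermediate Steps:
(159*98 - 26937) + ((8145 + 1723/2926) + 4259) = (15582 - 26937) + ((8145 + 1723*(1/2926)) + 4259) = -11355 + ((8145 + 1723/2926) + 4259) = -11355 + (23833993/2926 + 4259) = -11355 + 36295827/2926 = 3071097/2926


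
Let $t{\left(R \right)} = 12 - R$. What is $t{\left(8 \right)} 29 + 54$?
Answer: $170$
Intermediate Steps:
$t{\left(8 \right)} 29 + 54 = \left(12 - 8\right) 29 + 54 = 4 \cdot 29 + 54 = 116 + 54 = 170$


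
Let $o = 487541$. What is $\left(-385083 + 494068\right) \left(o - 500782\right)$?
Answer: $-1443070385$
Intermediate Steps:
$\left(-385083 + 494068\right) \left(o - 500782\right) = \left(-385083 + 494068\right) \left(487541 - 500782\right) = 108985 \left(-13241\right) = -1443070385$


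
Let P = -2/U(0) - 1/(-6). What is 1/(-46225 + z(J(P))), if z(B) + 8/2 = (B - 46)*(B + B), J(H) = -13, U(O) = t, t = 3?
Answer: -1/44695 ≈ -2.2374e-5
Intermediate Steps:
U(O) = 3
P = -1/2 (P = -2/3 - 1/(-6) = -2*1/3 - 1*(-1/6) = -2/3 + 1/6 = -1/2 ≈ -0.50000)
z(B) = -4 + 2*B*(-46 + B) (z(B) = -4 + (B - 46)*(B + B) = -4 + (-46 + B)*(2*B) = -4 + 2*B*(-46 + B))
1/(-46225 + z(J(P))) = 1/(-46225 + (-4 - 92*(-13) + 2*(-13)**2)) = 1/(-46225 + (-4 + 1196 + 2*169)) = 1/(-46225 + (-4 + 1196 + 338)) = 1/(-46225 + 1530) = 1/(-44695) = -1/44695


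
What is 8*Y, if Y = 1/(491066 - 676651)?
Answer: -8/185585 ≈ -4.3107e-5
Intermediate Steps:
Y = -1/185585 (Y = 1/(-185585) = -1/185585 ≈ -5.3884e-6)
8*Y = 8*(-1/185585) = -8/185585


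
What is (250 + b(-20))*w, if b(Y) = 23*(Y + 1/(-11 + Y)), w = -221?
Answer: 1443793/31 ≈ 46574.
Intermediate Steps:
b(Y) = 23*Y + 23/(-11 + Y)
(250 + b(-20))*w = (250 + 23*(1 + (-20)² - 11*(-20))/(-11 - 20))*(-221) = (250 + 23*(1 + 400 + 220)/(-31))*(-221) = (250 + 23*(-1/31)*621)*(-221) = (250 - 14283/31)*(-221) = -6533/31*(-221) = 1443793/31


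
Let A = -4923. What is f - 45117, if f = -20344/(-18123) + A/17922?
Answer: -4884581510621/108266802 ≈ -45116.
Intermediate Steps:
f = 91795213/108266802 (f = -20344/(-18123) - 4923/17922 = -20344*(-1/18123) - 4923*1/17922 = 20344/18123 - 1641/5974 = 91795213/108266802 ≈ 0.84786)
f - 45117 = 91795213/108266802 - 45117 = -4884581510621/108266802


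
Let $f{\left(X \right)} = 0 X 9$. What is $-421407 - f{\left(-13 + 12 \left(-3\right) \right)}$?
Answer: $-421407$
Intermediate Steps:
$f{\left(X \right)} = 0$ ($f{\left(X \right)} = 0 \cdot 9 = 0$)
$-421407 - f{\left(-13 + 12 \left(-3\right) \right)} = -421407 - 0 = -421407 + 0 = -421407$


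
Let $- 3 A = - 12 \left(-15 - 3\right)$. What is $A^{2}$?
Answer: $5184$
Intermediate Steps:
$A = -72$ ($A = - \frac{\left(-12\right) \left(-15 - 3\right)}{3} = - \frac{\left(-12\right) \left(-18\right)}{3} = \left(- \frac{1}{3}\right) 216 = -72$)
$A^{2} = \left(-72\right)^{2} = 5184$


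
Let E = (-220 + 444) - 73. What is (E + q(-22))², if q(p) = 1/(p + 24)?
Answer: 91809/4 ≈ 22952.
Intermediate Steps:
q(p) = 1/(24 + p)
E = 151 (E = 224 - 73 = 151)
(E + q(-22))² = (151 + 1/(24 - 22))² = (151 + 1/2)² = (151 + ½)² = (303/2)² = 91809/4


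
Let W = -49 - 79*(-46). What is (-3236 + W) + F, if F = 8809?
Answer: 9158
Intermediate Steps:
W = 3585 (W = -49 + 3634 = 3585)
(-3236 + W) + F = (-3236 + 3585) + 8809 = 349 + 8809 = 9158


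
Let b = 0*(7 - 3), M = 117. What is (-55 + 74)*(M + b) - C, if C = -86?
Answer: 2309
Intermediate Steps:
b = 0 (b = 0*4 = 0)
(-55 + 74)*(M + b) - C = (-55 + 74)*(117 + 0) - 1*(-86) = 19*117 + 86 = 2223 + 86 = 2309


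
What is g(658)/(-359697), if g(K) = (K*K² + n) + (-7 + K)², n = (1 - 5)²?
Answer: -285314129/359697 ≈ -793.21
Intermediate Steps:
n = 16 (n = (-4)² = 16)
g(K) = 16 + K³ + (-7 + K)² (g(K) = (K*K² + 16) + (-7 + K)² = (K³ + 16) + (-7 + K)² = (16 + K³) + (-7 + K)² = 16 + K³ + (-7 + K)²)
g(658)/(-359697) = (16 + 658³ + (-7 + 658)²)/(-359697) = (16 + 284890312 + 651²)*(-1/359697) = (16 + 284890312 + 423801)*(-1/359697) = 285314129*(-1/359697) = -285314129/359697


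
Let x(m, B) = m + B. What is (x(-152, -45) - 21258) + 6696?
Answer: -14759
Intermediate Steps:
x(m, B) = B + m
(x(-152, -45) - 21258) + 6696 = ((-45 - 152) - 21258) + 6696 = (-197 - 21258) + 6696 = -21455 + 6696 = -14759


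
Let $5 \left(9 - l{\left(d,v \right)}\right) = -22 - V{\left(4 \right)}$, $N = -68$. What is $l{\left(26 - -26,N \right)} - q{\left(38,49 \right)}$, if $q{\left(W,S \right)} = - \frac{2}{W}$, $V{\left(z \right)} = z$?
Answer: $\frac{1354}{95} \approx 14.253$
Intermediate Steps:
$l{\left(d,v \right)} = \frac{71}{5}$ ($l{\left(d,v \right)} = 9 - \frac{-22 - 4}{5} = 9 - - \frac{26}{5} = 9 + \frac{26}{5} = \frac{71}{5}$)
$l{\left(26 - -26,N \right)} - q{\left(38,49 \right)} = \frac{71}{5} - - \frac{2}{38} = \frac{71}{5} - \left(-2\right) \frac{1}{38} = \frac{71}{5} - - \frac{1}{19} = \frac{71}{5} + \frac{1}{19} = \frac{1354}{95}$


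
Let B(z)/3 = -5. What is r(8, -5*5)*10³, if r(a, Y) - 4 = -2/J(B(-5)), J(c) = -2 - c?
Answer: 50000/13 ≈ 3846.2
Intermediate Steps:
B(z) = -15 (B(z) = 3*(-5) = -15)
r(a, Y) = 50/13 (r(a, Y) = 4 - 2/(-2 - 1*(-15)) = 4 - 2/(-2 + 15) = 4 - 2/13 = 50/13)
r(8, -5*5)*10³ = (50/13)*10³ = (50/13)*1000 = 50000/13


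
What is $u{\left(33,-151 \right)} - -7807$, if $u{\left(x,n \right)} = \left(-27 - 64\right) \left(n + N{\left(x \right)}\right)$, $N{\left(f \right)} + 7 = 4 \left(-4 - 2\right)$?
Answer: $24369$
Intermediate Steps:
$N{\left(f \right)} = -31$ ($N{\left(f \right)} = -7 + 4 \left(-4 - 2\right) = -7 + 4 \left(-6\right) = -7 - 24 = -31$)
$u{\left(x,n \right)} = 2821 - 91 n$ ($u{\left(x,n \right)} = \left(-27 - 64\right) \left(n - 31\right) = - 91 \left(-31 + n\right) = 2821 - 91 n$)
$u{\left(33,-151 \right)} - -7807 = \left(2821 - -13741\right) - -7807 = \left(2821 + 13741\right) + 7807 = 16562 + 7807 = 24369$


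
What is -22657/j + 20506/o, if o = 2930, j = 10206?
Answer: 71449613/14951790 ≈ 4.7787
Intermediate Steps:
-22657/j + 20506/o = -22657/10206 + 20506/2930 = -22657*1/10206 + 20506*(1/2930) = -22657/10206 + 10253/1465 = 71449613/14951790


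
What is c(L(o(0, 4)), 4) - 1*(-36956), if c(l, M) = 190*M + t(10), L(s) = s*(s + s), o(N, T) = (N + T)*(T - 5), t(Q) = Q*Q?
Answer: 37816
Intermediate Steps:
t(Q) = Q**2
o(N, T) = (-5 + T)*(N + T) (o(N, T) = (N + T)*(-5 + T) = (-5 + T)*(N + T))
L(s) = 2*s**2 (L(s) = s*(2*s) = 2*s**2)
c(l, M) = 100 + 190*M (c(l, M) = 190*M + 10**2 = 190*M + 100 = 100 + 190*M)
c(L(o(0, 4)), 4) - 1*(-36956) = (100 + 190*4) - 1*(-36956) = (100 + 760) + 36956 = 860 + 36956 = 37816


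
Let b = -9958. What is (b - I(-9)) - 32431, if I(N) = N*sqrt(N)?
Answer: -42389 + 27*I ≈ -42389.0 + 27.0*I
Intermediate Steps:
I(N) = N**(3/2)
(b - I(-9)) - 32431 = (-9958 - (-9)**(3/2)) - 32431 = (-9958 - (-27)*I) - 32431 = (-9958 + 27*I) - 32431 = -42389 + 27*I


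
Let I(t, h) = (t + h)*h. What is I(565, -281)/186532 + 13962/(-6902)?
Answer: -394395874/160930483 ≈ -2.4507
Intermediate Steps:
I(t, h) = h*(h + t) (I(t, h) = (h + t)*h = h*(h + t))
I(565, -281)/186532 + 13962/(-6902) = -281*(-281 + 565)/186532 + 13962/(-6902) = -281*284*(1/186532) + 13962*(-1/6902) = -79804*1/186532 - 6981/3451 = -19951/46633 - 6981/3451 = -394395874/160930483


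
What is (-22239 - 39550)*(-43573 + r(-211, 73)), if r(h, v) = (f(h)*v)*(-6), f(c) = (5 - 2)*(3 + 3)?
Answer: 3179476573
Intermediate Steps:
f(c) = 18 (f(c) = 3*6 = 18)
r(h, v) = -108*v (r(h, v) = (18*v)*(-6) = -108*v)
(-22239 - 39550)*(-43573 + r(-211, 73)) = (-22239 - 39550)*(-43573 - 108*73) = -61789*(-43573 - 7884) = -61789*(-51457) = 3179476573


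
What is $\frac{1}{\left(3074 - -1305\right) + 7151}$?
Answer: $\frac{1}{11530} \approx 8.673 \cdot 10^{-5}$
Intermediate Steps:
$\frac{1}{\left(3074 - -1305\right) + 7151} = \frac{1}{\left(3074 + 1305\right) + 7151} = \frac{1}{4379 + 7151} = \frac{1}{11530}$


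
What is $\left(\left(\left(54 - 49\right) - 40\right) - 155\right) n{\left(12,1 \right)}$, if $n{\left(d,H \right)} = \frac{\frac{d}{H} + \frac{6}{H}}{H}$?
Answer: $-3420$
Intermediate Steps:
$n{\left(d,H \right)} = \frac{\frac{6}{H} + \frac{d}{H}}{H}$
$\left(\left(\left(54 - 49\right) - 40\right) - 155\right) n{\left(12,1 \right)} = \left(\left(\left(54 - 49\right) - 40\right) - 155\right) 1^{-2} \left(6 + 12\right) = \left(\left(5 - 40\right) - 155\right) 1 \cdot 18 = \left(-35 - 155\right) 18 = \left(-190\right) 18 = -3420$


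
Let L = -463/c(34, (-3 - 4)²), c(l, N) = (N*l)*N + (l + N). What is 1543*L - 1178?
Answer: -96977035/81717 ≈ -1186.7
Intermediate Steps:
c(l, N) = N + l + l*N² (c(l, N) = l*N² + (N + l) = N + l + l*N²)
L = -463/81717 (L = -463/((-3 - 4)² + 34 + 34*((-3 - 4)²)²) = -463/((-7)² + 34 + 34*((-7)²)²) = -463/(49 + 34 + 34*49²) = -463/(49 + 34 + 34*2401) = -463/(49 + 34 + 81634) = -463/81717 ≈ -0.0056659)
1543*L - 1178 = 1543*(-463/81717) - 1178 = -714409/81717 - 1178 = -96977035/81717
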